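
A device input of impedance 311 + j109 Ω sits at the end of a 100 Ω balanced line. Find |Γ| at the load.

Γ = (Z_L − Z_0)/(Z_L + Z_0) = (211 + j109)/(411 + j109)
|Γ| = 237/425

|Γ| ≈ 0.559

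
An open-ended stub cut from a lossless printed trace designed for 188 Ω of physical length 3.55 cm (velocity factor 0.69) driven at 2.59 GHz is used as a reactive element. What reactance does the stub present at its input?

X_in ≈ 514 Ω (inductive)

λ = v/f = 0.69·c / 2.59 GHz = 0.0799 m
βl = 2π·l/λ = 2π × 0.444 = 160°
tan(βl) = -0.366
For an open-ended stub, Z_in = −jZ_0·cot(βl) = −jZ_0/tan(βl)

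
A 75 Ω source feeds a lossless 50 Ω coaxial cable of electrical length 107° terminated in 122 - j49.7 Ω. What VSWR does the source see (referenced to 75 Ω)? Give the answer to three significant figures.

tan(βl) = -3.27
Z_in = Z_0·(Z_L + jZ_0·tanβl)/(Z_0 + jZ_L·tanβl) = 20.8 + j21.1 Ω
Γ_s = (Z_in − Z_s)/(Z_in + Z_s) = (-54.2 + j21.1)/(95.8 + j21.1), |Γ_s| = 0.594
VSWR = (1 + |Γ_s|)/(1 − |Γ_s|)

VSWR ≈ 3.92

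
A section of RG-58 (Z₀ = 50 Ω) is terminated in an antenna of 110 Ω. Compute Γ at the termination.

Γ = 0.375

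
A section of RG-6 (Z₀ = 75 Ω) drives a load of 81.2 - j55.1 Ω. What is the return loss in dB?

RL ≈ 9.51 dB

Γ = (6.2 − j55.1)/(156.2 − j55.1), |Γ| = 0.335
RL = −20·log₁₀|Γ| = −20·log₁₀(0.335)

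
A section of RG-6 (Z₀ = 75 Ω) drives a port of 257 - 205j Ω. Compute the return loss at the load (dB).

Γ = (182 − j205)/(332 − j205), |Γ| = 0.703
RL = −20·log₁₀|Γ| = −20·log₁₀(0.703)

RL ≈ 3.07 dB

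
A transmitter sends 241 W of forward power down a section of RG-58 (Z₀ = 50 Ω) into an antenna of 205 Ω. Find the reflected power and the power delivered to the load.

P_reflected ≈ 89 W; P_delivered ≈ 152 W

Γ = (205 − 50)/(205 + 50) = 0.608
|Γ|² = 0.369
P_refl = |Γ|²·P_inc = 89 W, P_del = (1 − |Γ|²)·P_inc = 152 W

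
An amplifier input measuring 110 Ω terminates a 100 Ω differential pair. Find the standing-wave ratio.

VSWR ≈ 1.1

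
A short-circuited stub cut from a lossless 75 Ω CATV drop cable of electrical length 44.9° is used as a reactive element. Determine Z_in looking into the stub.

tan(βl) = 0.997
For a short-circuited stub, Z_in = jZ_0·tan(βl)

Z_in ≈ +j74.7 Ω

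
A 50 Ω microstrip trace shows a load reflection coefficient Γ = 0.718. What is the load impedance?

Z_L ≈ 305 Ω

Z_L = Z_0·(1 + Γ)/(1 − Γ) = 50·(1.72)/(0.282)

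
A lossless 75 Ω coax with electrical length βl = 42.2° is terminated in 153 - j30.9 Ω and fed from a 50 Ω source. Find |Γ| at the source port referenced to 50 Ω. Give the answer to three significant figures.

|Γ| ≈ 0.393

tan(βl) = 0.907
Z_in = Z_0·(Z_L + jZ_0·tanβl)/(Z_0 + jZ_L·tanβl) = 52.5 − j43.7 Ω
Γ_s = (Z_in − Z_s)/(Z_in + Z_s) = (2.52 − j43.7)/(103 − j43.7), |Γ_s| = 0.393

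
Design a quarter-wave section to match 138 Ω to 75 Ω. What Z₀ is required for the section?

Z_qwt ≈ 102 Ω

Z_qwt = √(Z_0·R_L) = √(75 × 138) = √10350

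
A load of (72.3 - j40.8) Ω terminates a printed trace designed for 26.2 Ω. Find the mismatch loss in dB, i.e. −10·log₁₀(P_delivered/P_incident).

Γ = (46.1 − j40.8)/(98.5 − j40.8), |Γ| = 0.577
|Γ|² = 0.333, so P_del/P_inc = 1 − |Γ|² = 0.667
ML = −10·log₁₀(1 − |Γ|²)

mismatch loss ≈ 1.76 dB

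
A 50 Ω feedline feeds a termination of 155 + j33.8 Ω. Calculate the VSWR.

Γ = (Z_L − Z_0)/(Z_L + Z_0) = (105 + j33.8)/(205 + j33.8)
|Γ| = 110/208 = 0.531
VSWR = (1 + |Γ|)/(1 − |Γ|) = 1.53/0.469

VSWR ≈ 3.26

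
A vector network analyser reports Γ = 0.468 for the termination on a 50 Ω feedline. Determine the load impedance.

Z_L ≈ 138 Ω

Z_L = Z_0·(1 + Γ)/(1 − Γ) = 50·(1.47)/(0.532)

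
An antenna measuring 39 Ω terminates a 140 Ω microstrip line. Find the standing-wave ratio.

VSWR ≈ 3.59

Γ = (39 − 140)/(39 + 140) = -0.564
VSWR = (1 + 0.564)/(1 − 0.564)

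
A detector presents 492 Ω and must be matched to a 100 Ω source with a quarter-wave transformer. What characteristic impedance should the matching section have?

Z_qwt ≈ 222 Ω

Z_qwt = √(Z_0·R_L) = √(100 × 492) = √49200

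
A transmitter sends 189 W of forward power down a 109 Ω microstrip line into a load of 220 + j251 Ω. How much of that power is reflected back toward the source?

|Γ| = |(111 + j251)/(329 + j251)| = 0.663
|Γ|² = 0.44
P_refl = |Γ|²·P_inc = 83.1 W, P_del = (1 − |Γ|²)·P_inc = 106 W

P_reflected ≈ 83.1 W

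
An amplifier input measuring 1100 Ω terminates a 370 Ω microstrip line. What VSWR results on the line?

VSWR ≈ 2.97

Γ = (1100 − 370)/(1100 + 370) = 0.497
VSWR = (1 + 0.497)/(1 − 0.497)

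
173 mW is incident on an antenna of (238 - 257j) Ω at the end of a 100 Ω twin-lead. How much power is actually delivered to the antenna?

P_delivered ≈ 91.3 mW

|Γ| = |(138 − j257)/(338 − j257)| = 0.687
|Γ|² = 0.472
P_refl = |Γ|²·P_inc = 81.7 mW, P_del = (1 − |Γ|²)·P_inc = 91.3 mW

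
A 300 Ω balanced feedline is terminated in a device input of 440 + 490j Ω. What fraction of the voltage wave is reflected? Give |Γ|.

Γ = (Z_L − Z_0)/(Z_L + Z_0) = (140 + j490)/(740 + j490)
|Γ| = 510/888

|Γ| ≈ 0.574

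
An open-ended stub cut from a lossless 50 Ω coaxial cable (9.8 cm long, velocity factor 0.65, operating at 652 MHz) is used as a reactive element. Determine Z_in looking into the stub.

Z_in ≈ +j26.5 Ω

λ = v/f = 0.65·c / 652 MHz = 0.299 m
βl = 2π·l/λ = 2π × 0.328 = 118°
tan(βl) = -1.88
For an open-ended stub, Z_in = −jZ_0·cot(βl) = −jZ_0/tan(βl)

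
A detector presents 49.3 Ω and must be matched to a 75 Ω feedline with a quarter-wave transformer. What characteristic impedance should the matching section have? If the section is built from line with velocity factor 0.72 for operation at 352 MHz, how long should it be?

Z_qwt = √(Z_0·R_L) = √(75 × 49.3) = √3698
λ = 0.72·c/f = 0.614 m, so l = λ/4 = 0.153 m

Z_qwt ≈ 60.8 Ω; length ≈ 15.3 cm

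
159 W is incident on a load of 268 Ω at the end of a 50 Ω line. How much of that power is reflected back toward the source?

Γ = (268 − 50)/(268 + 50) = 0.686
|Γ|² = 0.47
P_refl = |Γ|²·P_inc = 74.7 W, P_del = (1 − |Γ|²)·P_inc = 84.3 W

P_reflected ≈ 74.7 W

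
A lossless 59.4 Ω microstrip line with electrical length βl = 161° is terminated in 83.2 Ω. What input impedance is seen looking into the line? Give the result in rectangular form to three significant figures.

Z_in ≈ 75.5 + j16 Ω

tan(βl) = tan(161°) = -0.344
Z_in = Z_0·(Z_L + jZ_0·tanβl)/(Z_0 + jZ_L·tanβl)
     = 59.4·(83.2 − j20.5)/(59.4 − j28.6)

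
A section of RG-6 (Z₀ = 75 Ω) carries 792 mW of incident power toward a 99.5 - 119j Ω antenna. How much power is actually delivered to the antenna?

|Γ| = |(24.5 − j119)/(174.5 − j119)| = 0.575
|Γ|² = 0.331
P_refl = |Γ|²·P_inc = 262 mW, P_del = (1 − |Γ|²)·P_inc = 530 mW

P_delivered ≈ 530 mW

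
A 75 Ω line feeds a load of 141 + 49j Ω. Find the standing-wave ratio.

Γ = (Z_L − Z_0)/(Z_L + Z_0) = (66 + j49)/(216 + j49)
|Γ| = 82.2/221 = 0.371
VSWR = (1 + |Γ|)/(1 − |Γ|) = 1.37/0.629

VSWR ≈ 2.18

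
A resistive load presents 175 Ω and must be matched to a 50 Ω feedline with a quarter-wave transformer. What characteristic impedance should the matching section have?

Z_qwt ≈ 93.5 Ω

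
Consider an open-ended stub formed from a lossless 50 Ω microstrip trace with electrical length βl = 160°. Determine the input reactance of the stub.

X_in ≈ 137 Ω (inductive)

tan(βl) = -0.364
For an open-ended stub, Z_in = −jZ_0·cot(βl) = −jZ_0/tan(βl)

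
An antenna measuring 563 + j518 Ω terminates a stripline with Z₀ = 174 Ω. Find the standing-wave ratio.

VSWR ≈ 6.12

Γ = (Z_L − Z_0)/(Z_L + Z_0) = (389 + j518)/(737 + j518)
|Γ| = 648/901 = 0.719
VSWR = (1 + |Γ|)/(1 − |Γ|) = 1.72/0.281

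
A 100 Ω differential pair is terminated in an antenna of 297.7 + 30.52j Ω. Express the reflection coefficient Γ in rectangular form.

Γ ≈ 0.5 + j0.0384

Γ = (Z_L − Z_0)/(Z_L + Z_0) = (197.7 + j30.52)/(397.7 + j30.52)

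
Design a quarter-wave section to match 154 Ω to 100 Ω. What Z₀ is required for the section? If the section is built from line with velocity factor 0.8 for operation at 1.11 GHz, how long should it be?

Z_qwt = √(Z_0·R_L) = √(100 × 154) = √15400
λ = 0.8·c/f = 0.216 m, so l = λ/4 = 0.0541 m

Z_qwt ≈ 124 Ω; length ≈ 5.41 cm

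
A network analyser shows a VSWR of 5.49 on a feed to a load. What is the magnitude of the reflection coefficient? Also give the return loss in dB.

|Γ| ≈ 0.692; return loss ≈ 3.2 dB

|Γ| = (S − 1)/(S + 1) = (5.49 − 1)/(5.49 + 1) = 4.49/6.49
RL = −20·log₁₀|Γ| = −20·log₁₀(0.692)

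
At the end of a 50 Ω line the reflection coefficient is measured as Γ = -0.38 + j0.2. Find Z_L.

Z_L = Z_0·(1 + Γ)/(1 − Γ) = 50·(0.62 + j0.2)/(1.38 − j0.2)

Z_L ≈ 21 + j10.3 Ω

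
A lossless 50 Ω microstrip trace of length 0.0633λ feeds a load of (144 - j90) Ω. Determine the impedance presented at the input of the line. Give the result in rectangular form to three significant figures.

βl = 2π × 0.0633 = 22.8°
tan(βl) = tan(22.8°) = 0.42
Z_in = Z_0·(Z_L + jZ_0·tanβl)/(Z_0 + jZ_L·tanβl)
     = 50·(144 − j69)/(87.8 + j60.5)

Z_in ≈ 37.2 − j64.9 Ω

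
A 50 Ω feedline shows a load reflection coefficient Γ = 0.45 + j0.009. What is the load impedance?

Z_L = Z_0·(1 + Γ)/(1 − Γ) = 50·(1.45 + j0.009)/(0.55 − j0.009)

Z_L ≈ 132 + j2.97 Ω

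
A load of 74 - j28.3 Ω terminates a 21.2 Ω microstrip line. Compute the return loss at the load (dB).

Γ = (52.8 − j28.3)/(95.2 − j28.3), |Γ| = 0.603
RL = −20·log₁₀|Γ| = −20·log₁₀(0.603)

RL ≈ 4.39 dB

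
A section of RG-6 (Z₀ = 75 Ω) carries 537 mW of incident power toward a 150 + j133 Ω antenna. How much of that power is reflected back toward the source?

P_reflected ≈ 183 mW

|Γ| = |(75 + j133)/(225 + j133)| = 0.584
|Γ|² = 0.341
P_refl = |Γ|²·P_inc = 183 mW, P_del = (1 − |Γ|²)·P_inc = 354 mW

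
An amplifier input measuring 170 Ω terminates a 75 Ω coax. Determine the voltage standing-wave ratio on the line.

Γ = (170 − 75)/(170 + 75) = 0.388
VSWR = (1 + 0.388)/(1 − 0.388)

VSWR ≈ 2.27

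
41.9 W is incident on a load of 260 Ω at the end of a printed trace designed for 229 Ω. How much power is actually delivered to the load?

Γ = (260 − 229)/(260 + 229) = 0.0634
|Γ|² = 0.00402
P_refl = |Γ|²·P_inc = 0.168 W, P_del = (1 − |Γ|²)·P_inc = 41.7 W

P_delivered ≈ 41.7 W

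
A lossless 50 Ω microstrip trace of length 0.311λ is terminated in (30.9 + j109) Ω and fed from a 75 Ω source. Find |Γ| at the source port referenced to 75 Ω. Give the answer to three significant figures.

βl = 2π × 0.311 = 112°
tan(βl) = -2.48
Z_in = Z_0·(Z_L + jZ_0·tanβl)/(Z_0 + jZ_L·tanβl) = 5.09 − j1.12 Ω
Γ_s = (Z_in − Z_s)/(Z_in + Z_s) = (-69.9 − j1.12)/(80.1 − j1.12), |Γ_s| = 0.873

|Γ| ≈ 0.873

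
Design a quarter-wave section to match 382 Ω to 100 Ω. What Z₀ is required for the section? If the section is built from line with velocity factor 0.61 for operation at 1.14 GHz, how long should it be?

Z_qwt = √(Z_0·R_L) = √(100 × 382) = √38200
λ = 0.61·c/f = 0.161 m, so l = λ/4 = 0.0401 m

Z_qwt ≈ 195 Ω; length ≈ 4.01 cm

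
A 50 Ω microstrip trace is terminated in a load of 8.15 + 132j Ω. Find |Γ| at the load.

Γ = (Z_L − Z_0)/(Z_L + Z_0) = (-41.85 + j132)/(58.15 + j132)
|Γ| = 138/144

|Γ| ≈ 0.96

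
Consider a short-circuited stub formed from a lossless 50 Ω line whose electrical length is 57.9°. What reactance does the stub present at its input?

X_in ≈ 79.7 Ω (inductive)

tan(βl) = 1.59
For a short-circuited stub, Z_in = jZ_0·tan(βl)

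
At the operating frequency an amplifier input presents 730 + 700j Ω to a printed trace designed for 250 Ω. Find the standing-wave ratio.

Γ = (Z_L − Z_0)/(Z_L + Z_0) = (480 + j700)/(980 + j700)
|Γ| = 849/1200 = 0.705
VSWR = (1 + |Γ|)/(1 − |Γ|) = 1.7/0.295

VSWR ≈ 5.77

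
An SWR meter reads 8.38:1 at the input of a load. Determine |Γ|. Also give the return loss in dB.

|Γ| ≈ 0.787; return loss ≈ 2.08 dB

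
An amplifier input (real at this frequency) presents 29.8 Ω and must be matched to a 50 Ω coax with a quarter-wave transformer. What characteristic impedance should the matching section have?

Z_qwt ≈ 38.6 Ω

Z_qwt = √(Z_0·R_L) = √(50 × 29.8) = √1490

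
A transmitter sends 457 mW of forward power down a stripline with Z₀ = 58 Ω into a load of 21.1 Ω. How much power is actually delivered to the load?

P_delivered ≈ 358 mW

Γ = (21.1 − 58)/(21.1 + 58) = -0.466
|Γ|² = 0.218
P_refl = |Γ|²·P_inc = 99.5 mW, P_del = (1 − |Γ|²)·P_inc = 358 mW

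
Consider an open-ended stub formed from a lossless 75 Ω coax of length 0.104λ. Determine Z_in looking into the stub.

βl = 2π × 0.104 = 37.4°
tan(βl) = 0.766
For an open-ended stub, Z_in = −jZ_0·cot(βl) = −jZ_0/tan(βl)

Z_in ≈ −j98 Ω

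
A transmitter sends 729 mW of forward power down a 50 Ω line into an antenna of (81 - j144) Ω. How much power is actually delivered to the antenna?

|Γ| = |(31 − j144)/(131 − j144)| = 0.757
|Γ|² = 0.573
P_refl = |Γ|²·P_inc = 417 mW, P_del = (1 − |Γ|²)·P_inc = 312 mW

P_delivered ≈ 312 mW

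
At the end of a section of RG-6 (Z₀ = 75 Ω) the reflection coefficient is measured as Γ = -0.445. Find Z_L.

Z_L ≈ 28.8 Ω

Z_L = Z_0·(1 + Γ)/(1 − Γ) = 75·(0.555)/(1.45)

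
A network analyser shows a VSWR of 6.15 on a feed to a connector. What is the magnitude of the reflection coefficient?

|Γ| ≈ 0.72

|Γ| = (S − 1)/(S + 1) = (6.15 − 1)/(6.15 + 1) = 5.15/7.15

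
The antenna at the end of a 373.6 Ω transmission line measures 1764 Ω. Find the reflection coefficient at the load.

Γ = 0.65

Γ = (Z_L − Z_0)/(Z_L + Z_0) = (1764 − 373.6)/(1764 + 373.6) = 1390/2138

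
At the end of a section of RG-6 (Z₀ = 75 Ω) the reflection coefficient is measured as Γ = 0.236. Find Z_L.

Z_L = Z_0·(1 + Γ)/(1 − Γ) = 75·(1.24)/(0.764)

Z_L ≈ 121 Ω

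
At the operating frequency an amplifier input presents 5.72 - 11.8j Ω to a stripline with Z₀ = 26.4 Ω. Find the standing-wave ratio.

Γ = (Z_L − Z_0)/(Z_L + Z_0) = (-20.68 − j11.8)/(32.12 − j11.8)
|Γ| = 23.8/34.2 = 0.696
VSWR = (1 + |Γ|)/(1 − |Γ|) = 1.7/0.304

VSWR ≈ 5.57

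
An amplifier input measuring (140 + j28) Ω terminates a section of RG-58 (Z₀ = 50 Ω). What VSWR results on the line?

VSWR ≈ 2.93

Γ = (Z_L − Z_0)/(Z_L + Z_0) = (90 + j28)/(190 + j28)
|Γ| = 94.3/192 = 0.491
VSWR = (1 + |Γ|)/(1 − |Γ|) = 1.49/0.509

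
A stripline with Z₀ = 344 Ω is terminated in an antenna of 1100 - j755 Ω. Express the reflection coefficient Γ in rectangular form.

Γ = (Z_L − Z_0)/(Z_L + Z_0) = (756 − j755)/(1444 − j755)

Γ ≈ 0.626 − j0.196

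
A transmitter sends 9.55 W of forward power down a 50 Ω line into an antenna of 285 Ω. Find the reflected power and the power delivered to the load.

Γ = (285 − 50)/(285 + 50) = 0.701
|Γ|² = 0.492
P_refl = |Γ|²·P_inc = 4.7 W, P_del = (1 − |Γ|²)·P_inc = 4.85 W

P_reflected ≈ 4.7 W; P_delivered ≈ 4.85 W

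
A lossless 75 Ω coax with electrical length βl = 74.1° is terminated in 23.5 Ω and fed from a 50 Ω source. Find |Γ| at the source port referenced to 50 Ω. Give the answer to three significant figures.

tan(βl) = 3.51
Z_in = Z_0·(Z_L + jZ_0·tanβl)/(Z_0 + jZ_L·tanβl) = 142 + j107 Ω
Γ_s = (Z_in − Z_s)/(Z_in + Z_s) = (91.7 + j107)/(192 + j107), |Γ_s| = 0.643

|Γ| ≈ 0.643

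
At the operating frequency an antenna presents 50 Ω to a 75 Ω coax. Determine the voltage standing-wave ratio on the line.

VSWR ≈ 1.5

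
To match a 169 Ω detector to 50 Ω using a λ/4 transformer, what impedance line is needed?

Z_qwt = √(Z_0·R_L) = √(50 × 169) = √8450

Z_qwt ≈ 91.9 Ω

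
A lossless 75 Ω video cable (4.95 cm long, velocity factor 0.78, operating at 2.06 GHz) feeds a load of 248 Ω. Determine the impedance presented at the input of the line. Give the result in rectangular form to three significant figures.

Z_in ≈ 97.9 + j106 Ω

λ = v/f = 0.78·c / 2.06 GHz = 0.114 m
βl = 2π·l/λ = 2π × 0.436 = 157°
tan(βl) = tan(157°) = -0.427
Z_in = Z_0·(Z_L + jZ_0·tanβl)/(Z_0 + jZ_L·tanβl)
     = 75·(248 − j32)/(75 − j106)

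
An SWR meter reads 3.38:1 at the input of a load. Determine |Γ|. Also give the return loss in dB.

|Γ| = (S − 1)/(S + 1) = (3.38 − 1)/(3.38 + 1) = 2.38/4.38
RL = −20·log₁₀|Γ| = −20·log₁₀(0.543)

|Γ| ≈ 0.543; return loss ≈ 5.3 dB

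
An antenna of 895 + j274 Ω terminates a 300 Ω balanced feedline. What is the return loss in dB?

RL ≈ 5.44 dB

Γ = (595 + j274)/(1195 + j274), |Γ| = 0.534
RL = −20·log₁₀|Γ| = −20·log₁₀(0.534)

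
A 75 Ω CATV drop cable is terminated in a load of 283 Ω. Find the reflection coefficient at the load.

Γ = (Z_L − Z_0)/(Z_L + Z_0) = (283 − 75)/(283 + 75) = 208/358

Γ = 0.581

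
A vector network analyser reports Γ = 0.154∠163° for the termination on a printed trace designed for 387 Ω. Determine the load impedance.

Z_L = Z_0·(1 + Γ)/(1 − Γ) = 387·(0.853 + j0.045)/(1.15 − j0.045)

Z_L ≈ 287 + j26.4 Ω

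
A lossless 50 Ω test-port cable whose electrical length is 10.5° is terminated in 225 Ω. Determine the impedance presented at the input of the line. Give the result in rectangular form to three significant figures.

tan(βl) = tan(10.5°) = 0.185
Z_in = Z_0·(Z_L + jZ_0·tanβl)/(Z_0 + jZ_L·tanβl)
     = 50·(225 + j9.27)/(50 + j41.7)

Z_in ≈ 137 − j105 Ω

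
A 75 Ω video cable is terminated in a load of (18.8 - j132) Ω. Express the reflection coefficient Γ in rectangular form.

Γ = (Z_L − Z_0)/(Z_L + Z_0) = (-56.2 − j132)/(93.8 − j132)

Γ ≈ 0.463 − j0.755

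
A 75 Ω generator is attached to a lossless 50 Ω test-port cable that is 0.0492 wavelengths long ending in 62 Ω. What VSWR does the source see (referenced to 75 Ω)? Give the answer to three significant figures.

VSWR ≈ 1.3

βl = 2π × 0.0492 = 17.7°
tan(βl) = 0.319
Z_in = Z_0·(Z_L + jZ_0·tanβl)/(Z_0 + jZ_L·tanβl) = 59.1 − j7.42 Ω
Γ_s = (Z_in − Z_s)/(Z_in + Z_s) = (-15.9 − j7.42)/(134 − j7.42), |Γ_s| = 0.131
VSWR = (1 + |Γ_s|)/(1 − |Γ_s|)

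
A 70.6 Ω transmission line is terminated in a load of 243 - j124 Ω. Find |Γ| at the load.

Γ = (Z_L − Z_0)/(Z_L + Z_0) = (172.4 − j124)/(313.6 − j124)
|Γ| = 212/337

|Γ| ≈ 0.63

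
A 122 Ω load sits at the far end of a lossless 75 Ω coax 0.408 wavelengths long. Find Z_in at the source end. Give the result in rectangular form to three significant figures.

βl = 2π × 0.408 = 147°
tan(βl) = tan(147°) = -0.652
Z_in = Z_0·(Z_L + jZ_0·tanβl)/(Z_0 + jZ_L·tanβl)
     = 75·(122 − j48.9)/(75 − j79.6)

Z_in ≈ 81.8 + j37.9 Ω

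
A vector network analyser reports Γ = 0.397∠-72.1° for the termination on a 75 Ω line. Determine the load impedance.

Z_L ≈ 69.2 − j62 Ω

Z_L = Z_0·(1 + Γ)/(1 − Γ) = 75·(1.12 − j0.378)/(0.878 + j0.378)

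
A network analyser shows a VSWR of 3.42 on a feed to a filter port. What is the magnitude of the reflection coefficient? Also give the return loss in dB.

|Γ| = (S − 1)/(S + 1) = (3.42 − 1)/(3.42 + 1) = 2.42/4.42
RL = −20·log₁₀|Γ| = −20·log₁₀(0.548)

|Γ| ≈ 0.548; return loss ≈ 5.23 dB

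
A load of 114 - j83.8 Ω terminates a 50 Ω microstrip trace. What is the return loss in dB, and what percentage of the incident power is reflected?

RL ≈ 4.84 dB; 32.8% of incident power reflected

Γ = (64 − j83.8)/(164 − j83.8), |Γ| = 0.573
RL = −20·log₁₀(0.573) = 4.84 dB
P_refl/P_inc = |Γ|² = 0.328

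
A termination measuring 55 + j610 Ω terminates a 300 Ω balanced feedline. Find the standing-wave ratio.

VSWR ≈ 28.2

Γ = (Z_L − Z_0)/(Z_L + Z_0) = (-245 + j610)/(355 + j610)
|Γ| = 657/706 = 0.931
VSWR = (1 + |Γ|)/(1 − |Γ|) = 1.93/0.0686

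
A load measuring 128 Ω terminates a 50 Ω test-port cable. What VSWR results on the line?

Γ = (128 − 50)/(128 + 50) = 0.438
VSWR = (1 + 0.438)/(1 − 0.438)

VSWR ≈ 2.56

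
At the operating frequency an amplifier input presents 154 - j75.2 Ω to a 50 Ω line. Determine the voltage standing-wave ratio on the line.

Γ = (Z_L − Z_0)/(Z_L + Z_0) = (104 − j75.2)/(204 − j75.2)
|Γ| = 128/217 = 0.59
VSWR = (1 + |Γ|)/(1 − |Γ|) = 1.59/0.41

VSWR ≈ 3.88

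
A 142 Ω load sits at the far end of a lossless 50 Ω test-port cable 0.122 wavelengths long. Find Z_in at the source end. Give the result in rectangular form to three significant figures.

βl = 2π × 0.122 = 43.9°
tan(βl) = tan(43.9°) = 0.963
Z_in = Z_0·(Z_L + jZ_0·tanβl)/(Z_0 + jZ_L·tanβl)
     = 50·(142 + j48.1)/(50 + j137)

Z_in ≈ 32.3 − j40.1 Ω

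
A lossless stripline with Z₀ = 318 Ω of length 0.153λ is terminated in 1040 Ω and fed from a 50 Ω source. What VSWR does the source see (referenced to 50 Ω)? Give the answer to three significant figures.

VSWR ≈ 8.37

βl = 2π × 0.153 = 55.1°
tan(βl) = 1.43
Z_in = Z_0·(Z_L + jZ_0·tanβl)/(Z_0 + jZ_L·tanβl) = 138 − j192 Ω
Γ_s = (Z_in − Z_s)/(Z_in + Z_s) = (88.3 − j192)/(188 − j192), |Γ_s| = 0.786
VSWR = (1 + |Γ_s|)/(1 − |Γ_s|)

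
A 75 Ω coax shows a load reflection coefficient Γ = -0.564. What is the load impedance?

Z_L ≈ 20.9 Ω

Z_L = Z_0·(1 + Γ)/(1 − Γ) = 75·(0.436)/(1.56)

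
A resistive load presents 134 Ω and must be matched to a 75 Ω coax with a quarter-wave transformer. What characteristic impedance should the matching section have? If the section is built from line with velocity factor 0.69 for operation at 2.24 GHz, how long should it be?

Z_qwt ≈ 100 Ω; length ≈ 2.31 cm

Z_qwt = √(Z_0·R_L) = √(75 × 134) = √10050
λ = 0.69·c/f = 0.0924 m, so l = λ/4 = 0.0231 m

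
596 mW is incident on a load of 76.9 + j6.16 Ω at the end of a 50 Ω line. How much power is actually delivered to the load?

|Γ| = |(26.9 + j6.16)/(126.9 + j6.16)| = 0.217
|Γ|² = 0.0472
P_refl = |Γ|²·P_inc = 28.1 mW, P_del = (1 − |Γ|²)·P_inc = 568 mW

P_delivered ≈ 568 mW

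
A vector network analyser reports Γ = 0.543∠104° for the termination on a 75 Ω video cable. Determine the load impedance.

Z_L = Z_0·(1 + Γ)/(1 − Γ) = 75·(0.869 + j0.527)/(1.13 − j0.527)

Z_L ≈ 34 + j50.7 Ω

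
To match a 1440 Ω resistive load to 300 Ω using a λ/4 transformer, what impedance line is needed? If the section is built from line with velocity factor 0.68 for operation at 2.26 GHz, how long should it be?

Z_qwt ≈ 657 Ω; length ≈ 2.26 cm

Z_qwt = √(Z_0·R_L) = √(300 × 1440) = √432000
λ = 0.68·c/f = 0.0903 m, so l = λ/4 = 0.0226 m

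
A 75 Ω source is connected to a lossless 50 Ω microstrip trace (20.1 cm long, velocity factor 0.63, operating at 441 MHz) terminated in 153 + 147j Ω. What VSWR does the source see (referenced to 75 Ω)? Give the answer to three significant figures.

VSWR ≈ 4.68

λ = v/f = 0.63·c / 441 MHz = 0.429 m
βl = 2π·l/λ = 2π × 0.469 = 169°
tan(βl) = -0.197
Z_in = Z_0·(Z_L + jZ_0·tanβl)/(Z_0 + jZ_L·tanβl) = 55.6 + j108 Ω
Γ_s = (Z_in − Z_s)/(Z_in + Z_s) = (-19.4 + j108)/(131 + j108), |Γ_s| = 0.648
VSWR = (1 + |Γ_s|)/(1 − |Γ_s|)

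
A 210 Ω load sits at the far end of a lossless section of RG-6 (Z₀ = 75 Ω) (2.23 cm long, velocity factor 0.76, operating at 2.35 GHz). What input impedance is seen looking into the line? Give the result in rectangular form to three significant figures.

λ = v/f = 0.76·c / 2.35 GHz = 0.097 m
βl = 2π·l/λ = 2π × 0.23 = 82.7°
tan(βl) = tan(82.7°) = 7.85
Z_in = Z_0·(Z_L + jZ_0·tanβl)/(Z_0 + jZ_L·tanβl)
     = 75·(210 + j589)/(75 + j1650)

Z_in ≈ 27.2 − j8.31 Ω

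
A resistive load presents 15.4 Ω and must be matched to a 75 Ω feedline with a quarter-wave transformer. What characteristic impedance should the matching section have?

Z_qwt ≈ 34 Ω

Z_qwt = √(Z_0·R_L) = √(75 × 15.4) = √1155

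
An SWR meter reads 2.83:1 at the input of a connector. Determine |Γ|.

|Γ| ≈ 0.478

|Γ| = (S − 1)/(S + 1) = (2.83 − 1)/(2.83 + 1) = 1.83/3.83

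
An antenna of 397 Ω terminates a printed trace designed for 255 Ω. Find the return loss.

Γ = (397 − 255)/(397 + 255) = 0.218
RL = −20·log₁₀|Γ| = −20·log₁₀(0.218)

RL ≈ 13.2 dB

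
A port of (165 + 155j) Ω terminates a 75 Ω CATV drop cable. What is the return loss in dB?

RL ≈ 4.05 dB

Γ = (90 + j155)/(240 + j155), |Γ| = 0.627
RL = −20·log₁₀|Γ| = −20·log₁₀(0.627)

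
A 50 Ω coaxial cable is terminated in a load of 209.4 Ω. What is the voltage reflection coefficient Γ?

Γ = (Z_L − Z_0)/(Z_L + Z_0) = (209.4 − 50)/(209.4 + 50) = 159.4/259.4

Γ = 0.614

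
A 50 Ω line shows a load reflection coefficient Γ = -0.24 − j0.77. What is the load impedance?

Z_L = Z_0·(1 + Γ)/(1 − Γ) = 50·(0.76 − j0.77)/(1.24 + j0.77)

Z_L ≈ 8.2 − j36.1 Ω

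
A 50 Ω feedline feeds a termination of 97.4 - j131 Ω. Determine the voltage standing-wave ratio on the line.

VSWR ≈ 5.81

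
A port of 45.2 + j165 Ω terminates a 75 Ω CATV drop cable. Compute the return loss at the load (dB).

RL ≈ 1.71 dB

Γ = (-29.8 + j165)/(120.2 + j165), |Γ| = 0.821
RL = −20·log₁₀|Γ| = −20·log₁₀(0.821)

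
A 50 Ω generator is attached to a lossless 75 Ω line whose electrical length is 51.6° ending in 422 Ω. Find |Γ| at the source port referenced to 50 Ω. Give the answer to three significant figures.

|Γ| ≈ 0.697

tan(βl) = 1.26
Z_in = Z_0·(Z_L + jZ_0·tanβl)/(Z_0 + jZ_L·tanβl) = 21.3 − j56.4 Ω
Γ_s = (Z_in − Z_s)/(Z_in + Z_s) = (-28.7 − j56.4)/(71.3 − j56.4), |Γ_s| = 0.697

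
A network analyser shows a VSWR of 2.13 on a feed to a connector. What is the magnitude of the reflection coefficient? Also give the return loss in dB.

|Γ| = (S − 1)/(S + 1) = (2.13 − 1)/(2.13 + 1) = 1.13/3.13
RL = −20·log₁₀|Γ| = −20·log₁₀(0.361)

|Γ| ≈ 0.361; return loss ≈ 8.85 dB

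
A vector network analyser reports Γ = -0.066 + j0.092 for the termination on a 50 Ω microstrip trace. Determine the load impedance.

Z_L ≈ 43.1 + j8.04 Ω

Z_L = Z_0·(1 + Γ)/(1 − Γ) = 50·(0.934 + j0.092)/(1.07 − j0.092)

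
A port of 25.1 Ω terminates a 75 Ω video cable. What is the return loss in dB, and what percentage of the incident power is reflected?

Γ = (25.1 − 75)/(25.1 + 75) = -0.499
RL = −20·log₁₀(0.499) = 6.05 dB
P_refl/P_inc = |Γ|² = 0.249

RL ≈ 6.05 dB; 24.9% of incident power reflected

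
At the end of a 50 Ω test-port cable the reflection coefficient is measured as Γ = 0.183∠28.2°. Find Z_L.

Z_L = Z_0·(1 + Γ)/(1 − Γ) = 50·(1.16 + j0.0865)/(0.839 − j0.0865)

Z_L ≈ 68 + j12.2 Ω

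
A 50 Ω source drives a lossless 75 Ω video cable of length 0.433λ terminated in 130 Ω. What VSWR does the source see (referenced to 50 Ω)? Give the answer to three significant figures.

VSWR ≈ 2.41

βl = 2π × 0.433 = 156°
tan(βl) = -0.448
Z_in = Z_0·(Z_L + jZ_0·tanβl)/(Z_0 + jZ_L·tanβl) = 97.4 + j42 Ω
Γ_s = (Z_in − Z_s)/(Z_in + Z_s) = (47.4 + j42)/(147 + j42), |Γ_s| = 0.413
VSWR = (1 + |Γ_s|)/(1 − |Γ_s|)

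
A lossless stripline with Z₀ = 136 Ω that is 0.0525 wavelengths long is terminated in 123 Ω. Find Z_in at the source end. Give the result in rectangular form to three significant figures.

Z_in ≈ 125 + j7.73 Ω

βl = 2π × 0.0525 = 18.9°
tan(βl) = tan(18.9°) = 0.342
Z_in = Z_0·(Z_L + jZ_0·tanβl)/(Z_0 + jZ_L·tanβl)
     = 136·(123 + j46.6)/(136 + j42.1)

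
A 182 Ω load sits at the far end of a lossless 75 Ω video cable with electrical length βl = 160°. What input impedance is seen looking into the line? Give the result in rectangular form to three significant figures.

tan(βl) = tan(160°) = -0.364
Z_in = Z_0·(Z_L + jZ_0·tanβl)/(Z_0 + jZ_L·tanβl)
     = 75·(182 − j27.3)/(75 − j66.2)

Z_in ≈ 116 + j75 Ω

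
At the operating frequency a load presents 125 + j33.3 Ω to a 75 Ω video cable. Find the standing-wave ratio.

VSWR ≈ 1.84

Γ = (Z_L − Z_0)/(Z_L + Z_0) = (50 + j33.3)/(200 + j33.3)
|Γ| = 60.1/203 = 0.296
VSWR = (1 + |Γ|)/(1 − |Γ|) = 1.3/0.704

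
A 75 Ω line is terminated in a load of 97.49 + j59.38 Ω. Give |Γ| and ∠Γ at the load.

Γ ≈ 0.348 ∠ 50.3°

Γ = (Z_L − Z_0)/(Z_L + Z_0) = (22.49 + j59.38)/(172.5 + j59.38)
|Γ| = 63.5/182 = 0.348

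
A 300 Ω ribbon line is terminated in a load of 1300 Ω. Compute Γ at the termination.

Γ = (Z_L − Z_0)/(Z_L + Z_0) = (1300 − 300)/(1300 + 300) = 1000/1600

Γ = 0.625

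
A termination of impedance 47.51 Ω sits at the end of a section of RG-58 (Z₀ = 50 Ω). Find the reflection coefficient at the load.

Γ = -0.0255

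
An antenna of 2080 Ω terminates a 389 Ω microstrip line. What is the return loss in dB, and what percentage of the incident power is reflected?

RL ≈ 3.29 dB; 46.9% of incident power reflected

Γ = (2080 − 389)/(2080 + 389) = 0.685
RL = −20·log₁₀(0.685) = 3.29 dB
P_refl/P_inc = |Γ|² = 0.469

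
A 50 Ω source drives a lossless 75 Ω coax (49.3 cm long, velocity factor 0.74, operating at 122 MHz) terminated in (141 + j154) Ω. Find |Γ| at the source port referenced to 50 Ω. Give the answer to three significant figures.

λ = v/f = 0.74·c / 122 MHz = 1.82 m
βl = 2π·l/λ = 2π × 0.271 = 97.5°
tan(βl) = -7.56
Z_in = Z_0·(Z_L + jZ_0·tanβl)/(Z_0 + jZ_L·tanβl) = 17.3 − j10.1 Ω
Γ_s = (Z_in − Z_s)/(Z_in + Z_s) = (-32.7 − j10.1)/(67.3 − j10.1), |Γ_s| = 0.504

|Γ| ≈ 0.504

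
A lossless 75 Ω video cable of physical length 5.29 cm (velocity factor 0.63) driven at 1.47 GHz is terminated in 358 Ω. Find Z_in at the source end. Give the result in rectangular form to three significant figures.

Z_in ≈ 50.6 + j104 Ω

λ = v/f = 0.63·c / 1.47 GHz = 0.129 m
βl = 2π·l/λ = 2π × 0.411 = 148°
tan(βl) = tan(148°) = -0.622
Z_in = Z_0·(Z_L + jZ_0·tanβl)/(Z_0 + jZ_L·tanβl)
     = 75·(358 − j46.6)/(75 − j223)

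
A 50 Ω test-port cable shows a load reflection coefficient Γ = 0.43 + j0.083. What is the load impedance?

Z_L = Z_0·(1 + Γ)/(1 − Γ) = 50·(1.43 + j0.083)/(0.57 − j0.083)

Z_L ≈ 122 + j25 Ω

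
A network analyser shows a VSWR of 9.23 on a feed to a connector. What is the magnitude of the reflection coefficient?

|Γ| ≈ 0.804

|Γ| = (S − 1)/(S + 1) = (9.23 − 1)/(9.23 + 1) = 8.23/10.2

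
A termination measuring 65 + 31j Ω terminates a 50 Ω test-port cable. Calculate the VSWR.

Γ = (Z_L − Z_0)/(Z_L + Z_0) = (15 + j31)/(115 + j31)
|Γ| = 34.4/119 = 0.289
VSWR = (1 + |Γ|)/(1 − |Γ|) = 1.29/0.711

VSWR ≈ 1.81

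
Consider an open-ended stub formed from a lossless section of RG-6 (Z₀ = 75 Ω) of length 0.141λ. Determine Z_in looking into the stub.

βl = 2π × 0.141 = 50.8°
tan(βl) = 1.22
For an open-ended stub, Z_in = −jZ_0·cot(βl) = −jZ_0/tan(βl)

Z_in ≈ −j61.3 Ω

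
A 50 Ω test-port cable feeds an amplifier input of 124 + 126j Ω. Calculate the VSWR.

Γ = (Z_L − Z_0)/(Z_L + Z_0) = (74 + j126)/(174 + j126)
|Γ| = 146/215 = 0.68
VSWR = (1 + |Γ|)/(1 − |Γ|) = 1.68/0.32

VSWR ≈ 5.25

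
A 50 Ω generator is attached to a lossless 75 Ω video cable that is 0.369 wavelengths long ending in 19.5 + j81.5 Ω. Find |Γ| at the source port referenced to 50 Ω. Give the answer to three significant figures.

|Γ| ≈ 0.701

βl = 2π × 0.369 = 133°
tan(βl) = -1.08
Z_in = Z_0·(Z_L + jZ_0·tanβl)/(Z_0 + jZ_L·tanβl) = 8.8 + j1.42 Ω
Γ_s = (Z_in − Z_s)/(Z_in + Z_s) = (-41.2 + j1.42)/(58.8 + j1.42), |Γ_s| = 0.701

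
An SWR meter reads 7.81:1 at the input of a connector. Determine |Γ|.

|Γ| ≈ 0.773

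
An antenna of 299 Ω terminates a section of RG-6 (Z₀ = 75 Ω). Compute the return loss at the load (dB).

Γ = (299 − 75)/(299 + 75) = 0.599
RL = −20·log₁₀|Γ| = −20·log₁₀(0.599)

RL ≈ 4.45 dB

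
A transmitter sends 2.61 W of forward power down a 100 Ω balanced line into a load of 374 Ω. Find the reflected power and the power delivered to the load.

P_reflected ≈ 0.872 W; P_delivered ≈ 1.74 W

Γ = (374 − 100)/(374 + 100) = 0.578
|Γ|² = 0.334
P_refl = |Γ|²·P_inc = 0.872 W, P_del = (1 − |Γ|²)·P_inc = 1.74 W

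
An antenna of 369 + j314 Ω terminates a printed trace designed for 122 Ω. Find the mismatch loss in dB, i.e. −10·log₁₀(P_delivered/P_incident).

Γ = (247 + j314)/(491 + j314), |Γ| = 0.685
|Γ|² = 0.47, so P_del/P_inc = 1 − |Γ|² = 0.53
ML = −10·log₁₀(1 − |Γ|²)

mismatch loss ≈ 2.76 dB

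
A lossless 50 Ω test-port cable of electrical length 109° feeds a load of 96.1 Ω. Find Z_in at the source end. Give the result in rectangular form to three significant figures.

Z_in ≈ 28.2 + j12.2 Ω

tan(βl) = tan(109°) = -2.9
Z_in = Z_0·(Z_L + jZ_0·tanβl)/(Z_0 + jZ_L·tanβl)
     = 50·(96.1 − j145)/(50 − j279)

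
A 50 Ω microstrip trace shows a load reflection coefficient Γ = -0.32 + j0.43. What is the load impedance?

Z_L = Z_0·(1 + Γ)/(1 − Γ) = 50·(0.68 + j0.43)/(1.32 − j0.43)

Z_L ≈ 18.5 + j22.3 Ω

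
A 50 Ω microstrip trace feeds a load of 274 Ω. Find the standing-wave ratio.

Γ = (274 − 50)/(274 + 50) = 0.691
VSWR = (1 + 0.691)/(1 − 0.691)

VSWR ≈ 5.48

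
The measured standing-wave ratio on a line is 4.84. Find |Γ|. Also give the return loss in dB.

|Γ| = (S − 1)/(S + 1) = (4.84 − 1)/(4.84 + 1) = 3.84/5.84
RL = −20·log₁₀|Γ| = −20·log₁₀(0.658)

|Γ| ≈ 0.658; return loss ≈ 3.64 dB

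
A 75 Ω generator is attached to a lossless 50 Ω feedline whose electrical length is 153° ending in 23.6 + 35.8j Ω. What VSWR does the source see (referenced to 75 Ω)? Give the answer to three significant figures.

tan(βl) = -0.51
Z_in = Z_0·(Z_L + jZ_0·tanβl)/(Z_0 + jZ_L·tanβl) = 15.5 + j10.3 Ω
Γ_s = (Z_in − Z_s)/(Z_in + Z_s) = (-59.5 + j10.3)/(90.5 + j10.3), |Γ_s| = 0.663
VSWR = (1 + |Γ_s|)/(1 − |Γ_s|)

VSWR ≈ 4.94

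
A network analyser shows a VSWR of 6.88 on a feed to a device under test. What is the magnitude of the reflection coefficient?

|Γ| ≈ 0.746

|Γ| = (S − 1)/(S + 1) = (6.88 − 1)/(6.88 + 1) = 5.88/7.88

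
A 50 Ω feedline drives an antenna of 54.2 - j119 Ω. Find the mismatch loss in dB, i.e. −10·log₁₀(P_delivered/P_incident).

mismatch loss ≈ 3.63 dB

Γ = (4.2 − j119)/(104.2 − j119), |Γ| = 0.753
|Γ|² = 0.567, so P_del/P_inc = 1 − |Γ|² = 0.433
ML = −10·log₁₀(1 − |Γ|²)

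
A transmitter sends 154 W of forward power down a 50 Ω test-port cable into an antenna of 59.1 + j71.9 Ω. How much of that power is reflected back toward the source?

P_reflected ≈ 47.4 W

|Γ| = |(9.1 + j71.9)/(109.1 + j71.9)| = 0.555
|Γ|² = 0.308
P_refl = |Γ|²·P_inc = 47.4 W, P_del = (1 − |Γ|²)·P_inc = 107 W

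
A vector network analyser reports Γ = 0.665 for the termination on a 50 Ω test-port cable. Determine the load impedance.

Z_L = Z_0·(1 + Γ)/(1 − Γ) = 50·(1.67)/(0.335)

Z_L ≈ 249 Ω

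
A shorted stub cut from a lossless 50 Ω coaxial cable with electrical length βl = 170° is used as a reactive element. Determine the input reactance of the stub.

X_in ≈ -8.82 Ω (capacitive)

tan(βl) = -0.176
For a shorted stub, Z_in = jZ_0·tan(βl)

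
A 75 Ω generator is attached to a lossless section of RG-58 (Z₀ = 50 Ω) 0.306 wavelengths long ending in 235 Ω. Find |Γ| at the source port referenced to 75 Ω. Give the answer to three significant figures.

βl = 2π × 0.306 = 110°
tan(βl) = -2.72
Z_in = Z_0·(Z_L + jZ_0·tanβl)/(Z_0 + jZ_L·tanβl) = 12 + j17.4 Ω
Γ_s = (Z_in − Z_s)/(Z_in + Z_s) = (-63 + j17.4)/(87 + j17.4), |Γ_s| = 0.737

|Γ| ≈ 0.737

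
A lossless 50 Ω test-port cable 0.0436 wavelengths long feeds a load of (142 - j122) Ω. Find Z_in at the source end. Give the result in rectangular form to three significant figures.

βl = 2π × 0.0436 = 15.7°
tan(βl) = tan(15.7°) = 0.281
Z_in = Z_0·(Z_L + jZ_0·tanβl)/(Z_0 + jZ_L·tanβl)
     = 50·(142 − j108)/(84.3 + j39.9)

Z_in ≈ 44 − j84.9 Ω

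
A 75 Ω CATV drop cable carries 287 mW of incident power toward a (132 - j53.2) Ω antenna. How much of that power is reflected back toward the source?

|Γ| = |(57 − j53.2)/(207 − j53.2)| = 0.365
|Γ|² = 0.133
P_refl = |Γ|²·P_inc = 38.2 mW, P_del = (1 − |Γ|²)·P_inc = 249 mW

P_reflected ≈ 38.2 mW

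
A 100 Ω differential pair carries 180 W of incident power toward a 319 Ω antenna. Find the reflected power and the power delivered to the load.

P_reflected ≈ 49.2 W; P_delivered ≈ 131 W

Γ = (319 − 100)/(319 + 100) = 0.523
|Γ|² = 0.273
P_refl = |Γ|²·P_inc = 49.2 W, P_del = (1 − |Γ|²)·P_inc = 131 W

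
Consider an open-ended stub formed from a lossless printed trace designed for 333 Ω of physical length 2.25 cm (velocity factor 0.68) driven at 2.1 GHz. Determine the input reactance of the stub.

X_in ≈ -38.6 Ω (capacitive)

λ = v/f = 0.68·c / 2.1 GHz = 0.0971 m
βl = 2π·l/λ = 2π × 0.232 = 83.4°
tan(βl) = 8.62
For an open-ended stub, Z_in = −jZ_0·cot(βl) = −jZ_0/tan(βl)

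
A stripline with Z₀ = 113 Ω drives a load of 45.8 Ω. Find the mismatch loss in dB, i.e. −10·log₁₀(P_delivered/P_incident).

mismatch loss ≈ 0.857 dB

Γ = (45.8 − 113)/(45.8 + 113) = -0.423
|Γ|² = 0.179, so P_del/P_inc = 1 − |Γ|² = 0.821
ML = −10·log₁₀(1 − |Γ|²)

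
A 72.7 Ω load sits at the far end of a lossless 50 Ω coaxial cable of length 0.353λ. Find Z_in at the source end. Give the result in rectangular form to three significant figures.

Z_in ≈ 42.5 + j15.7 Ω

βl = 2π × 0.353 = 127°
tan(βl) = tan(127°) = -1.32
Z_in = Z_0·(Z_L + jZ_0·tanβl)/(Z_0 + jZ_L·tanβl)
     = 50·(72.7 − j66.2)/(50 − j96.2)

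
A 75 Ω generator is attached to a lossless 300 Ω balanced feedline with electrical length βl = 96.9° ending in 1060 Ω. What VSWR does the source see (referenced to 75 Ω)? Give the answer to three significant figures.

VSWR ≈ 1.54

tan(βl) = -8.26
Z_in = Z_0·(Z_L + jZ_0·tanβl)/(Z_0 + jZ_L·tanβl) = 86 + j33.4 Ω
Γ_s = (Z_in − Z_s)/(Z_in + Z_s) = (11 + j33.4)/(161 + j33.4), |Γ_s| = 0.214
VSWR = (1 + |Γ_s|)/(1 − |Γ_s|)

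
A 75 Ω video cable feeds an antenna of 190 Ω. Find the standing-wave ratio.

Γ = (190 − 75)/(190 + 75) = 0.434
VSWR = (1 + 0.434)/(1 − 0.434)

VSWR ≈ 2.53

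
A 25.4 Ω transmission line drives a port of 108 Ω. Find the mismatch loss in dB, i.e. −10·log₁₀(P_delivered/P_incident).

Γ = (108 − 25.4)/(108 + 25.4) = 0.619
|Γ|² = 0.383, so P_del/P_inc = 1 − |Γ|² = 0.617
ML = −10·log₁₀(1 − |Γ|²)

mismatch loss ≈ 2.1 dB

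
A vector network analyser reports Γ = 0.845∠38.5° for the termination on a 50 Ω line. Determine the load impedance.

Z_L ≈ 36.5 + j134 Ω

Z_L = Z_0·(1 + Γ)/(1 − Γ) = 50·(1.66 + j0.526)/(0.339 − j0.526)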